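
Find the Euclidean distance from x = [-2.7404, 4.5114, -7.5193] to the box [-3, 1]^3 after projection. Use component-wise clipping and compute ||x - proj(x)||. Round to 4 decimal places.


Project each component onto [-3, 1].
clip(-2.7404) = -2.7404, clip(4.5114) = 1.0, clip(-7.5193) = -3.0
Projection = [-2.7404, 1.0, -3.0]
Squared diffs: [0.0, 12.3299, 20.4241]
Distance = sqrt(32.754) = 5.7231


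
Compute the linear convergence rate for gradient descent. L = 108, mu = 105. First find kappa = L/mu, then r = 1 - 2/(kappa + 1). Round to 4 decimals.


Step 1: Compute the condition number.
kappa = L/mu = 108/105 = 1.0286
Step 2: Compute the convergence rate.
r = 1 - 2/(kappa + 1) = 1 - 2*mu/(L + mu) = (L - mu)/(L + mu) = 3/213 = 0.0141


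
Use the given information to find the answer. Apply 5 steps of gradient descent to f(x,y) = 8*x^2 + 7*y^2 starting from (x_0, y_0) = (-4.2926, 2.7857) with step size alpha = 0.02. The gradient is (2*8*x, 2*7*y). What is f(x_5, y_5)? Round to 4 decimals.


Gradient descent on f(x,y) = 8*x^2 + 7*y^2.
Starting point: (-4.2926, 2.7857), alpha = 0.02
Step 1: grad_x = 2*8*-4.2926 = -68.6816, grad_y = 2*7*2.7857 = 38.9998
  x_1 = -4.2926 - 0.02*-68.6816 = -2.919
  y_1 = 2.7857 - 0.02*38.9998 = 2.0057
Step 2: grad_x = 2*8*-2.919 = -46.7035, grad_y = 2*7*2.0057 = 28.0799
  x_2 = -2.919 - 0.02*-46.7035 = -1.9849
  y_2 = 2.0057 - 0.02*28.0799 = 1.4441
Step 3: grad_x = 2*8*-1.9849 = -31.7584, grad_y = 2*7*1.4441 = 20.2175
  x_3 = -1.9849 - 0.02*-31.7584 = -1.3497
  y_3 = 1.4441 - 0.02*20.2175 = 1.0398
Step 4: grad_x = 2*8*-1.3497 = -21.5957, grad_y = 2*7*1.0398 = 14.5566
  x_4 = -1.3497 - 0.02*-21.5957 = -0.9178
  y_4 = 1.0398 - 0.02*14.5566 = 0.7486
Step 5: grad_x = 2*8*-0.9178 = -14.6851, grad_y = 2*7*0.7486 = 10.4808
  x_5 = -0.9178 - 0.02*-14.6851 = -0.6241
  y_5 = 0.7486 - 0.02*10.4808 = 0.539
f(-0.6241, 0.539) = 8*(-0.6241)^2 + 7*0.539^2 = 5.1499


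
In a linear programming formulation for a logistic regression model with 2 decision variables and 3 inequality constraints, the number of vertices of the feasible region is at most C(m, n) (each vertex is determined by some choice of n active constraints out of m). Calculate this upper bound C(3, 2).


Each vertex corresponds to some choice of n active constraints out of m, so the number of vertices is at most C(m, n) = m! / (n!(m-n)!).
m = 3, n = 2
Numerator: 3 * 2
Denominator: 2! = 2
C(3, 2) = 3


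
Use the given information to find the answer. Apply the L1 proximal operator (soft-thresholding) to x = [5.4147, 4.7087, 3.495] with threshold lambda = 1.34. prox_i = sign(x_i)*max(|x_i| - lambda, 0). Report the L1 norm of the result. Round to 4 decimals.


Soft-thresholding with lambda = 1.34:
prox(5.4147) = sign(5.4147)*max(|5.4147| - 1.34, 0) = 4.0747
prox(4.7087) = sign(4.7087)*max(|4.7087| - 1.34, 0) = 3.3687
prox(3.495) = sign(3.495)*max(|3.495| - 1.34, 0) = 2.155
prox(x) = [4.0747, 3.3687, 2.155]
||prox(x)||_1 = 4.0747 + 3.3687 + 2.155 = 9.5984


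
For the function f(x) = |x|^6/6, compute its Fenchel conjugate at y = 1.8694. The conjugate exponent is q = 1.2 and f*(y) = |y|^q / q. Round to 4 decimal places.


The conjugate exponent q satisfies 1/p + 1/q = 1.
p = 6, so q = 6/(6 - 1) = 1.2
|y|^q = 1.8694^1.2 = 2.1186
f*(1.8694) = 2.1186 / 1.2 = 1.7655


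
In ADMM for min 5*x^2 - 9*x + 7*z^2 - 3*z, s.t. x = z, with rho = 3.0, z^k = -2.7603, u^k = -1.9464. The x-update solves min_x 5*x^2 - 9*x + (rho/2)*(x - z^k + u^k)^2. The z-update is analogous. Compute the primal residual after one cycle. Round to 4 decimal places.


ADMM iteration with rho = 3.0, z^k = -2.7603, u^k = -1.9464
Step 1: x-update.
Minimize 5*x^2 - 9*x + (3.0/2)*(x + 2.7603 - 1.9464)^2
FOC: (2*5 + 3.0)*x = 9 + 3.0*(-2.7603 + 1.9464)
x^{k+1} = 0.5045
Step 2: z-update.
Minimize 7*z^2 - 3*z + (3.0/2)*(0.5045 - z - 1.9464)^2
FOC: (2*7 + 3.0)*z = 3 + 3.0*(0.5045 - 1.9464)
z^{k+1} = -0.078
Step 3: u-update.
u^{k+1} = -1.9464 + 0.5045 + 0.078 = -1.3639
Step 4: Primal residual = |0.5045 + 0.078| = 0.5825


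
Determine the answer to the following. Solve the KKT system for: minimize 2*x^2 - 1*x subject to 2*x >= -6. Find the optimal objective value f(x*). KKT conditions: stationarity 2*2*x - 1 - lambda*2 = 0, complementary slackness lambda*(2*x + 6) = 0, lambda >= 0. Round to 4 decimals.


Step 1: Try lambda = 0 (constraint inactive).
Stationarity: 2*2*x - 1 = 0
x* = 1/(2*2) = 0.25
Check constraint: 2*0.25 = 0.5 >= -6 -- satisfied.
Step 2: Compute optimal value.
f(x*) = 2*0.25^2 - 1*0.25 = -0.125


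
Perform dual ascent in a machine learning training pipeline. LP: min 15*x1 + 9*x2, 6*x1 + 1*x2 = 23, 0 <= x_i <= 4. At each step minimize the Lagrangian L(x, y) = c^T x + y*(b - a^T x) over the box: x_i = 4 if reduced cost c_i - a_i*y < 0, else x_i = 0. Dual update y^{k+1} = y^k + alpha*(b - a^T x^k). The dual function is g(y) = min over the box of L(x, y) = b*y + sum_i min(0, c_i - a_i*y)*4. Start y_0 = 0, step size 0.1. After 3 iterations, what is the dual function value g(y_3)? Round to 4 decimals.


Dual ascent for LP: min 15*x1 + 9*x2, 6*x1 + 1*x2 = 23, 0 <= x_i <= 4
Step 1: y^k = 0.0, reduced costs: (15.0, 9.0)
  x^k = (0.0, 0.0), subgradient = b - a^T x = 23.0
  y^{k+1} = 0.0 + 0.1*23.0 = 2.3
Step 2: y^k = 2.3, reduced costs: (1.2, 6.7)
  x^k = (0.0, 0.0), subgradient = b - a^T x = 23.0
  y^{k+1} = 2.3 + 0.1*23.0 = 4.6
Step 3: y^k = 4.6, reduced costs: (-12.6, 4.4)
  x^k = (4.0, 0.0), subgradient = b - a^T x = -1.0
  y^{k+1} = 4.6 + 0.1*-1.0 = 4.5
Dual objective at y_3 = 4.5: reduced costs (-12.0, 4.5), box minimizer x = (4.0, 0.0)
g(y_3) = b*y + (c1 - a1*y)*x1 + (c2 - a2*y)*x2 = 23*4.5 + (-12.0)*4.0 + 4.5*0.0 = 103.5 - 48.0 + 0.0 = 55.5


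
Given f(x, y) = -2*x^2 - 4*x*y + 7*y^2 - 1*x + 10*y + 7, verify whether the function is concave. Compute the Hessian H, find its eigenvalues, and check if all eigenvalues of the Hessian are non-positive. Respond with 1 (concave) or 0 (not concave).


The Hessian of f(x,y) = -2*x^2 - 4*x*y + 7*y^2 - 1*x + 10*y + 7 is:
H = [[-4, -4], [-4, 14]]
Trace = -4 + 14 = 10
Determinant = -4*14 - (-4)^2 = -72
Discriminant = (10)^2 - 4*-72 = 388.0
Eigenvalues: lambda_1 = -4.8489, lambda_2 = 14.8489
The function is not concave.

0


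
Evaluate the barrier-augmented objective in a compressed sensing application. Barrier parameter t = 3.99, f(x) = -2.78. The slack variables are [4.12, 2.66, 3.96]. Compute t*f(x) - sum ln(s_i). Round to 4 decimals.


Step 1: Compute log-barrier.
ln values: [1.4159, 0.9783, 1.3762]
phi = -(1.4159 + 0.9783 + 1.3762) = -3.7704
Step 2: Compute augmented objective.
t*f(x) = 3.99*-2.78 = -11.0922
Total = -11.0922 - 3.7704 = -14.8626


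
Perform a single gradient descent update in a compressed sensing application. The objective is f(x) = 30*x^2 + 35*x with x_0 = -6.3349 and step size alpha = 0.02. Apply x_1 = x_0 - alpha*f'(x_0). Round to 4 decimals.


We compute the gradient at x_0 and apply the update.
f'(x) = 60*x + 35
f'(-6.3349) = 60*-6.3349 + 35 = -345.094
x_1 = -6.3349 - 0.02*-345.094 = 0.567


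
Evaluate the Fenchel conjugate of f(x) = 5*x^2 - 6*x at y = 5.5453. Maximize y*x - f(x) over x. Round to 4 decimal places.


f*(y) = sup_x {y*x - a*x^2 - b*x} = sup_x {(y-b)*x - a*x^2}
FOC: (y - b) - 2a*x = 0 => x* = (y - b)/(2a)
x* = (5.5453 + 6)/(2*5) = 1.1545
f*(5.5453) = (y-b)^2/(4a) = (5.5453 + 6)^2/(4*5)
= 133.294/20 = 6.6647


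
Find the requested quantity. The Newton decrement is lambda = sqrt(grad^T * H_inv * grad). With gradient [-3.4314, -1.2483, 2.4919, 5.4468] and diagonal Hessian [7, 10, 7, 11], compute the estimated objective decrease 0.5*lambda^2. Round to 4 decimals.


Step 1: H is diagonal, so H^(-1) * g = [-0.4902, -0.1248, 0.356, 0.4952].
Step 2: g^T H^(-1) g = sum_i g_i^2 / H_ii
  = (-3.4314)^2/7 + (-1.2483)^2/10 + (2.4919)^2/7 + (5.4468)^2/11
  = 1.6821 + 0.1558 + 0.8871 + 2.6971 = 5.422
Step 3: Objective decrease = 0.5 * g^T H^(-1) g = 2.711


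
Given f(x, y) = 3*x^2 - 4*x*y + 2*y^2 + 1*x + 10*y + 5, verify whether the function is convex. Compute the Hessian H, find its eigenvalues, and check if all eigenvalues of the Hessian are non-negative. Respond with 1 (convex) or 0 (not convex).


The Hessian of f(x,y) = 3*x^2 - 4*x*y + 2*y^2 + 1*x + 10*y + 5 is:
H = [[6, -4], [-4, 4]]
Trace = 6 + 4 = 10
Determinant = 6*4 - (-4)^2 = 8
Discriminant = (10)^2 - 4*8 = 68.0
Eigenvalues: lambda_1 = 0.8769, lambda_2 = 9.1231
The function is convex.

1


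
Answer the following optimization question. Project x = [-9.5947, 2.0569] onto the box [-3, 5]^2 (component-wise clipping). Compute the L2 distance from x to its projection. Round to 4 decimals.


Project each component onto [-3, 5].
clip(-9.5947) = -3.0, clip(2.0569) = 2.0569
Projection = [-3.0, 2.0569]
Squared diffs: [43.4901, 0.0]
Distance = sqrt(43.4901) = 6.5947


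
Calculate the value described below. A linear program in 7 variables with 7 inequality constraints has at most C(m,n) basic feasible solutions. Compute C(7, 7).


Each vertex corresponds to some choice of n active constraints out of m, so the number of vertices is at most C(m, n) = m! / (n!(m-n)!).
m = 7, n = 7
Numerator: 7 * 6 * 5 * 4 * 3 * 2 * 1
Denominator: 7! = 5040
C(7, 7) = 1


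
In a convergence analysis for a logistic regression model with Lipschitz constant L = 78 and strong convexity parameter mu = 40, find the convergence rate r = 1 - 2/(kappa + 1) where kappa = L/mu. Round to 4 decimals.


Step 1: Compute the condition number.
kappa = L/mu = 78/40 = 1.95
Step 2: Compute the convergence rate.
r = 1 - 2/(kappa + 1) = 1 - 2*mu/(L + mu) = (L - mu)/(L + mu) = 38/118 = 0.322


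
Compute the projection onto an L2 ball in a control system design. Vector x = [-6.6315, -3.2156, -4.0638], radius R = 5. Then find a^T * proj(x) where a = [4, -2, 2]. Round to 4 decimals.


Step 1: Compute ||x|| (intermediates to 6 decimals).
||x|| = sqrt((-6.6315)^2 + (-3.2156)^2 + (-4.0638)^2) = 8.416136
Step 2: Project.
Since ||x|| > R, scale = R/||x|| = 5/8.416136 = 0.594097, proj(x) = scale * x
proj(x) = [-3.939754, -1.910378, -2.414291]
Step 3: Dot product.
a^T * proj(x) = 4*(-3.939754) - 2*(-1.910378) + 2*(-2.414291) = -16.7668


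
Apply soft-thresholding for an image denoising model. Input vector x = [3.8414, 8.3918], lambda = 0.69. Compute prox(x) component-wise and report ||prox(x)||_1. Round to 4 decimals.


Soft-thresholding with lambda = 0.69:
prox(3.8414) = sign(3.8414)*max(|3.8414| - 0.69, 0) = 3.1514
prox(8.3918) = sign(8.3918)*max(|8.3918| - 0.69, 0) = 7.7018
prox(x) = [3.1514, 7.7018]
||prox(x)||_1 = 3.1514 + 7.7018 = 10.8532


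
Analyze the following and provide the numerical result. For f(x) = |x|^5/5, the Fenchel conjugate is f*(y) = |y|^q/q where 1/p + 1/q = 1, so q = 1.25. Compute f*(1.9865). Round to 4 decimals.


The conjugate exponent q satisfies 1/p + 1/q = 1.
p = 5, so q = 5/(5 - 1) = 1.25
|y|^q = 1.9865^1.25 = 2.3584
f*(1.9865) = 2.3584 / 1.25 = 1.8867


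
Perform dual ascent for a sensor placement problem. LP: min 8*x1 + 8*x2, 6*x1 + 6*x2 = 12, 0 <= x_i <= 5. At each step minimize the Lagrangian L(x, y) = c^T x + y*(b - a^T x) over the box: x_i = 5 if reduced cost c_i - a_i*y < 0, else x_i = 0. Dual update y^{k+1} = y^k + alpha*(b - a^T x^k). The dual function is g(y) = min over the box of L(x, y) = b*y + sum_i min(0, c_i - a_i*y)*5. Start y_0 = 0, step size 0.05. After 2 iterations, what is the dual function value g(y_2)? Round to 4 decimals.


Dual ascent for LP: min 8*x1 + 8*x2, 6*x1 + 6*x2 = 12, 0 <= x_i <= 5
Step 1: y^k = 0.0, reduced costs: (8.0, 8.0)
  x^k = (0.0, 0.0), subgradient = b - a^T x = 12.0
  y^{k+1} = 0.0 + 0.05*12.0 = 0.6
Step 2: y^k = 0.6, reduced costs: (4.4, 4.4)
  x^k = (0.0, 0.0), subgradient = b - a^T x = 12.0
  y^{k+1} = 0.6 + 0.05*12.0 = 1.2
Dual objective at y_2 = 1.2: reduced costs (0.8, 0.8), box minimizer x = (0.0, 0.0)
g(y_2) = b*y + (c1 - a1*y)*x1 + (c2 - a2*y)*x2 = 12*1.2 + 0.8*0.0 + 0.8*0.0 = 14.4 + 0.0 + 0.0 = 14.4


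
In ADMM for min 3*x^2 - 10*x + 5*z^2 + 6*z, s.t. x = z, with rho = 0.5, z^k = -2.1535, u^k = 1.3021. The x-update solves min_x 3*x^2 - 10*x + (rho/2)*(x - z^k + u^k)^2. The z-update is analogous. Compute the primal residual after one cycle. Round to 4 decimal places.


ADMM iteration with rho = 0.5, z^k = -2.1535, u^k = 1.3021
Step 1: x-update.
Minimize 3*x^2 - 10*x + (0.5/2)*(x + 2.1535 + 1.3021)^2
FOC: (2*3 + 0.5)*x = 10 + 0.5*(-2.1535 - 1.3021)
x^{k+1} = 1.2726
Step 2: z-update.
Minimize 5*z^2 + 6*z + (0.5/2)*(1.2726 - z + 1.3021)^2
FOC: (2*5 + 0.5)*z = -6 + 0.5*(1.2726 + 1.3021)
z^{k+1} = -0.4488
Step 3: u-update.
u^{k+1} = 1.3021 + 1.2726 + 0.4488 = 3.0236
Step 4: Primal residual = |1.2726 + 0.4488| = 1.7215


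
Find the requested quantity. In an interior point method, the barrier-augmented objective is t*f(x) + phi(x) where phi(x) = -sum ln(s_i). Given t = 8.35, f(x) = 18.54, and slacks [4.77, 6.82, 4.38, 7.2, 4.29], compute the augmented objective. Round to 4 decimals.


Step 1: Compute log-barrier.
ln values: [1.5623, 1.9199, 1.477, 1.9741, 1.4563]
phi = -(1.5623 + 1.9199 + 1.477 + 1.9741 + 1.4563) = -8.3896
Step 2: Compute augmented objective.
t*f(x) = 8.35*18.54 = 154.809
Total = 154.809 - 8.3896 = 146.4194


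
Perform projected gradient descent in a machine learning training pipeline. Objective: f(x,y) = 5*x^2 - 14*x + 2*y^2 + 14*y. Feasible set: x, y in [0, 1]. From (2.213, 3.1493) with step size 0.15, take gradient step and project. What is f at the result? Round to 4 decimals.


Step 1: Compute gradient at (2.213, 3.1493).
grad_x = 2*5*2.213 - 14 = 8.13
grad_y = 2*2*3.1493 + 14 = 26.5972
Step 2: Gradient step.
x_raw = 2.213 - 0.15*8.13 = 0.9935
y_raw = 3.1493 - 0.15*26.5972 = -0.8403
Step 3: Project onto [0, 1].
x_proj = clip(0.9935) = 0.9935
y_proj = clip(-0.8403) = 0.0
Step 4: Evaluate f.
f(0.9935, 0.0) = -8.9738


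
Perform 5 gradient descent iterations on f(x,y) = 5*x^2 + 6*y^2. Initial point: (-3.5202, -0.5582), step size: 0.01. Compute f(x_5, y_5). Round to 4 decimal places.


Gradient descent on f(x,y) = 5*x^2 + 6*y^2.
Starting point: (-3.5202, -0.5582), alpha = 0.01
Step 1: grad_x = 2*5*-3.5202 = -35.202, grad_y = 2*6*-0.5582 = -6.6984
  x_1 = -3.5202 - 0.01*-35.202 = -3.1682
  y_1 = -0.5582 - 0.01*-6.6984 = -0.4912
Step 2: grad_x = 2*5*-3.1682 = -31.6818, grad_y = 2*6*-0.4912 = -5.8946
  x_2 = -3.1682 - 0.01*-31.6818 = -2.8514
  y_2 = -0.4912 - 0.01*-5.8946 = -0.4323
Step 3: grad_x = 2*5*-2.8514 = -28.5136, grad_y = 2*6*-0.4323 = -5.1872
  x_3 = -2.8514 - 0.01*-28.5136 = -2.5662
  y_3 = -0.4323 - 0.01*-5.1872 = -0.3804
Step 4: grad_x = 2*5*-2.5662 = -25.6623, grad_y = 2*6*-0.3804 = -4.5648
  x_4 = -2.5662 - 0.01*-25.6623 = -2.3096
  y_4 = -0.3804 - 0.01*-4.5648 = -0.3347
Step 5: grad_x = 2*5*-2.3096 = -23.096, grad_y = 2*6*-0.3347 = -4.017
  x_5 = -2.3096 - 0.01*-23.096 = -2.0786
  y_5 = -0.3347 - 0.01*-4.017 = -0.2946
f(-2.0786, -0.2946) = 5*(-2.0786)^2 + 6*(-0.2946)^2 = 22.1244


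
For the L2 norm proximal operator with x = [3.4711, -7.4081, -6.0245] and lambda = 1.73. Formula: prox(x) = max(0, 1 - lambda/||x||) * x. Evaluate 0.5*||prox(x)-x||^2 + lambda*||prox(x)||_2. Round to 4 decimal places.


Step 1: Compute ||x||.
||x|| = 10.1599
Step 2: Compute scaling factor.
scale = max(0, 1 - 1.73/10.1599) = 0.8297
Step 3: prox(x) = [2.88, -6.1467, -4.9987]
||prox(x)|| = 8.4299
Step 4: Proximal objective.
0.5*||prox-x||^2 = 1.4965
lambda*||prox|| = 14.5837
Total = 16.0801


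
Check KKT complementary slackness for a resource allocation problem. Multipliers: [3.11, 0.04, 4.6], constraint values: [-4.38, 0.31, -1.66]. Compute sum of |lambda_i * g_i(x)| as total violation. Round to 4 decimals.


KKT complementary slackness check:
lambda_1 * g_1 = 3.11 * -4.38 = -13.6218
lambda_2 * g_2 = 0.04 * 0.31 = 0.0124
lambda_3 * g_3 = 4.6 * -1.66 = -7.636
Total violation = 13.6218 + 0.0124 + 7.636 = 21.2702


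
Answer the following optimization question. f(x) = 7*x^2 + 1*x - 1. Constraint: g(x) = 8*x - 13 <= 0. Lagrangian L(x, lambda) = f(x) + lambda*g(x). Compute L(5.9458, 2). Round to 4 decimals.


Step 1: Evaluate f(x).
f(5.9458) = 7*5.9458^2 + 1*5.9458 - 1 = 252.4136
Step 2: Evaluate g(x).
g(5.9458) = 8*5.9458 - 13 = 34.5664
Step 3: Compute Lagrangian.
L = 252.4136 + 2*34.5664 = 321.5464


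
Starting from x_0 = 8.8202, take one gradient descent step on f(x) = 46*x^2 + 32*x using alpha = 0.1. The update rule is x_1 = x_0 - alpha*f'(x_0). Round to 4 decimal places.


We compute the gradient at x_0 and apply the update.
f'(x) = 92*x + 32
f'(8.8202) = 92*8.8202 + 32 = 843.4584
x_1 = 8.8202 - 0.1*843.4584 = -75.5256


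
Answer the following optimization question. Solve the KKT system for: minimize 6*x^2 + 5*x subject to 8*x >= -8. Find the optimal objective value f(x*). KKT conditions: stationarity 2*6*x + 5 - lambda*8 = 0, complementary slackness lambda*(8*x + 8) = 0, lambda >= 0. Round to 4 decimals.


Step 1: Try lambda = 0 (constraint inactive).
Stationarity: 2*6*x + 5 = 0
x* = -5/(2*6) = -5/12 = -0.4167 (rounded; the exact value -5/12 is used below)
Check constraint: 8*-0.4167 = -3.3336 >= -8 -- satisfied.
Step 2: Compute optimal value.
f(x*) = 6*(-5/12)^2 + 5*(-5/12) = -1.0417


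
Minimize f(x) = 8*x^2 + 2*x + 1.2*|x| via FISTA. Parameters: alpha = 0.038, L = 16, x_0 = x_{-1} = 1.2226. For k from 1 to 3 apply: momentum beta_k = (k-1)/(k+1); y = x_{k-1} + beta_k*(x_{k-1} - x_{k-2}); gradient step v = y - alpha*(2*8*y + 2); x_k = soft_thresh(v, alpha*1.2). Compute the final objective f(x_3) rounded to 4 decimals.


FISTA on f(x) = 8*x^2 + 2*x + 1.2*|x|
L = 16, alpha = 0.038
Iteration 1: beta = 0.0, y = 1.2226 + 0.0*(1.2226 - 1.2226) = 1.2226
  grad(y) = 21.5616, v = y - alpha*grad = 0.4033
  prox(v) = soft_thresh(0.4033, 0.0456) = 0.3577
Iteration 2: beta = 0.3333, y = 0.3577 + 0.3333*(0.3577 - 1.2226) = 0.0693
  grad(y) = 3.1095, v = y - alpha*grad = -0.0488
  prox(v) = soft_thresh(-0.0488, 0.0456) = -0.0032
Iteration 3: beta = 0.5, y = -0.0032 + 0.5*(-0.0032 - 0.3577) = -0.1837
  grad(y) = -0.9385, v = y - alpha*grad = -0.148
  prox(v) = soft_thresh(-0.148, 0.0456) = -0.1024
f(x_3) = 8*(-0.1024)^2 + 2*(-0.1024) + 1.2*|-0.1024| = 0.002


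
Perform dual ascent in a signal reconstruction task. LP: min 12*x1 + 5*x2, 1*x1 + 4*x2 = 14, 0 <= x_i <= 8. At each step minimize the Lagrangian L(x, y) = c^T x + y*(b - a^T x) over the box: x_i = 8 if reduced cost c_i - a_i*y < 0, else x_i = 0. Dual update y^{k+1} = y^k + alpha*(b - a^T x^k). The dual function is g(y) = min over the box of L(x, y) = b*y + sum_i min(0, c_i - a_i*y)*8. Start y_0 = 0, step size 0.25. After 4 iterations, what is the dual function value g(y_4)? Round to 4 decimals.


Dual ascent for LP: min 12*x1 + 5*x2, 1*x1 + 4*x2 = 14, 0 <= x_i <= 8
Step 1: y^k = 0.0, reduced costs: (12.0, 5.0)
  x^k = (0.0, 0.0), subgradient = b - a^T x = 14.0
  y^{k+1} = 0.0 + 0.25*14.0 = 3.5
Step 2: y^k = 3.5, reduced costs: (8.5, -9.0)
  x^k = (0.0, 8.0), subgradient = b - a^T x = -18.0
  y^{k+1} = 3.5 + 0.25*-18.0 = -1.0
Step 3: y^k = -1.0, reduced costs: (13.0, 9.0)
  x^k = (0.0, 0.0), subgradient = b - a^T x = 14.0
  y^{k+1} = -1.0 + 0.25*14.0 = 2.5
Step 4: y^k = 2.5, reduced costs: (9.5, -5.0)
  x^k = (0.0, 8.0), subgradient = b - a^T x = -18.0
  y^{k+1} = 2.5 + 0.25*-18.0 = -2.0
Dual objective at y_4 = -2.0: reduced costs (14.0, 13.0), box minimizer x = (0.0, 0.0)
g(y_4) = b*y + (c1 - a1*y)*x1 + (c2 - a2*y)*x2 = 14*(-2.0) + 14.0*0.0 + 13.0*0.0 = -28.0 + 0.0 + 0.0 = -28.0


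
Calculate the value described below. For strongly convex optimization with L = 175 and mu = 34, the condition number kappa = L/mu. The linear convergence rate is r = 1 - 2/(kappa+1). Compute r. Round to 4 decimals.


Step 1: Compute the condition number.
kappa = L/mu = 175/34 = 5.1471
Step 2: Compute the convergence rate.
r = 1 - 2/(kappa + 1) = 1 - 2*mu/(L + mu) = (L - mu)/(L + mu) = 141/209 = 0.6746


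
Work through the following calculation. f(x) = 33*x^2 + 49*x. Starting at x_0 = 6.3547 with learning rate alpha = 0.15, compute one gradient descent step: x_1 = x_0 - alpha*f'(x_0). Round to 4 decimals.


We compute the gradient at x_0 and apply the update.
f'(x) = 66*x + 49
f'(6.3547) = 66*6.3547 + 49 = 468.4102
x_1 = 6.3547 - 0.15*468.4102 = -63.9068


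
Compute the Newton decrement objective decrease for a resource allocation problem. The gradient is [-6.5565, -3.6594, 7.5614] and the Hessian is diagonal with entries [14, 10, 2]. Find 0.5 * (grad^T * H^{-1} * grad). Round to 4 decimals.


Step 1: H is diagonal, so H^(-1) * g = [-0.4683, -0.3659, 3.7807].
Step 2: g^T H^(-1) g = sum_i g_i^2 / H_ii
  = (-6.5565)^2/14 + (-3.6594)^2/10 + (7.5614)^2/2
  = 3.0705 + 1.3391 + 28.5874 = 32.9971
Step 3: Objective decrease = 0.5 * g^T H^(-1) g = 16.4985


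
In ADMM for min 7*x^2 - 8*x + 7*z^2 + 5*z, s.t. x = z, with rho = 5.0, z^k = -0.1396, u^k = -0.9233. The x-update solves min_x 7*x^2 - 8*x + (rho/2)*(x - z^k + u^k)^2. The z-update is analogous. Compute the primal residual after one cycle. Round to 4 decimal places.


ADMM iteration with rho = 5.0, z^k = -0.1396, u^k = -0.9233
Step 1: x-update.
Minimize 7*x^2 - 8*x + (5.0/2)*(x + 0.1396 - 0.9233)^2
FOC: (2*7 + 5.0)*x = 8 + 5.0*(-0.1396 + 0.9233)
x^{k+1} = 0.6273
Step 2: z-update.
Minimize 7*z^2 + 5*z + (5.0/2)*(0.6273 - z - 0.9233)^2
FOC: (2*7 + 5.0)*z = -5 + 5.0*(0.6273 - 0.9233)
z^{k+1} = -0.3411
Step 3: u-update.
u^{k+1} = -0.9233 + 0.6273 + 0.3411 = 0.045
Step 4: Primal residual = |0.6273 + 0.3411| = 0.9683


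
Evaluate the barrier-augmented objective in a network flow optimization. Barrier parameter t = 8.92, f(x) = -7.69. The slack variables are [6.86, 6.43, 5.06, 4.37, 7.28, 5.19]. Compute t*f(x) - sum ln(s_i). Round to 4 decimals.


Step 1: Compute log-barrier.
ln values: [1.9257, 1.861, 1.6214, 1.4748, 1.9851, 1.6467]
phi = -(1.9257 + 1.861 + 1.6214 + 1.4748 + 1.9851 + 1.6467) = -10.5147
Step 2: Compute augmented objective.
t*f(x) = 8.92*-7.69 = -68.5948
Total = -68.5948 - 10.5147 = -79.1095


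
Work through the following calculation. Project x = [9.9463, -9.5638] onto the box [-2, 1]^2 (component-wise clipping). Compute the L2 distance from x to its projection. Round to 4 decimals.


Project each component onto [-2, 1].
clip(9.9463) = 1.0, clip(-9.5638) = -2.0
Projection = [1.0, -2.0]
Squared diffs: [80.0363, 57.2111]
Distance = sqrt(137.2474) = 11.7153


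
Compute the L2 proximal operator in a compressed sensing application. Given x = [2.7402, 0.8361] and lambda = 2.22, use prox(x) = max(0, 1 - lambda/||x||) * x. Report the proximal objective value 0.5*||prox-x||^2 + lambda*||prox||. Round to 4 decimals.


Step 1: Compute ||x||.
||x|| = 2.8649
Step 2: Compute scaling factor.
scale = max(0, 1 - 2.22/2.8649) = 0.2251
Step 3: prox(x) = [0.6168, 0.1882]
||prox(x)|| = 0.6449
Step 4: Proximal objective.
0.5*||prox-x||^2 = 2.4642
lambda*||prox|| = 1.4317
Total = 3.8959


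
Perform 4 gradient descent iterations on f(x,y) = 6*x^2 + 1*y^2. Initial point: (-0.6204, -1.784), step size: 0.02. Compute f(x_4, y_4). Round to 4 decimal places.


Gradient descent on f(x,y) = 6*x^2 + 1*y^2.
Starting point: (-0.6204, -1.784), alpha = 0.02
Step 1: grad_x = 2*6*-0.6204 = -7.4448, grad_y = 2*1*-1.784 = -3.568
  x_1 = -0.6204 - 0.02*-7.4448 = -0.4715
  y_1 = -1.784 - 0.02*-3.568 = -1.7126
Step 2: grad_x = 2*6*-0.4715 = -5.658, grad_y = 2*1*-1.7126 = -3.4253
  x_2 = -0.4715 - 0.02*-5.658 = -0.3583
  y_2 = -1.7126 - 0.02*-3.4253 = -1.6441
Step 3: grad_x = 2*6*-0.3583 = -4.3001, grad_y = 2*1*-1.6441 = -3.2883
  x_3 = -0.3583 - 0.02*-4.3001 = -0.2723
  y_3 = -1.6441 - 0.02*-3.2883 = -1.5784
Step 4: grad_x = 2*6*-0.2723 = -3.2681, grad_y = 2*1*-1.5784 = -3.1567
  x_4 = -0.2723 - 0.02*-3.2681 = -0.207
  y_4 = -1.5784 - 0.02*-3.1567 = -1.5152
f(-0.207, -1.5152) = 6*(-0.207)^2 + 1*(-1.5152)^2 = 2.553


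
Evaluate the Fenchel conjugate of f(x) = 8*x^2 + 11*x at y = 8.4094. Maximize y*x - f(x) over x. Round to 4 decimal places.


f*(y) = sup_x {y*x - a*x^2 - b*x} = sup_x {(y-b)*x - a*x^2}
FOC: (y - b) - 2a*x = 0 => x* = (y - b)/(2a)
x* = (8.4094 - 11)/(2*8) = -0.1619
f*(8.4094) = (y-b)^2/(4a) = (8.4094 - 11)^2/(4*8)
= 6.7112/32 = 0.2097


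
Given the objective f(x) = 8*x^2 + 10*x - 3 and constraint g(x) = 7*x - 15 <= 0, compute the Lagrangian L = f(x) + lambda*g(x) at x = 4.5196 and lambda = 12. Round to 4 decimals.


Step 1: Evaluate f(x).
f(4.5196) = 8*4.5196^2 + 10*4.5196 - 3 = 205.6103
Step 2: Evaluate g(x).
g(4.5196) = 7*4.5196 - 15 = 16.6372
Step 3: Compute Lagrangian.
L = 205.6103 + 12*16.6372 = 405.2567


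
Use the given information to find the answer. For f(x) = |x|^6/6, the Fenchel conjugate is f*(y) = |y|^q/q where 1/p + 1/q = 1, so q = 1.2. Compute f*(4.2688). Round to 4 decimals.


The conjugate exponent q satisfies 1/p + 1/q = 1.
p = 6, so q = 6/(6 - 1) = 1.2
|y|^q = 4.2688^1.2 = 5.7065
f*(4.2688) = 5.7065 / 1.2 = 4.7554


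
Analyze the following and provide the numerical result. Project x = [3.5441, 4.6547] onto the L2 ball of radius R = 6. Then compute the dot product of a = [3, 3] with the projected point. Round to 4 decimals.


Step 1: Compute ||x|| (intermediates to 6 decimals).
||x|| = sqrt(3.5441^2 + 4.6547^2) = 5.850374
Step 2: Project.
Since ||x|| <= R, proj = x (no scaling needed).
proj(x) = [3.5441, 4.6547]
Step 3: Dot product.
a^T * proj(x) = 3*3.5441 + 3*4.6547 = 24.5964


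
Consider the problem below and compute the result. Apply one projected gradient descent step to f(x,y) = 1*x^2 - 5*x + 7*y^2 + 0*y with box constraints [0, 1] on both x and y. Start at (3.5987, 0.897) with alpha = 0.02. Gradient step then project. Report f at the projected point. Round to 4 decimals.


Step 1: Compute gradient at (3.5987, 0.897).
grad_x = 2*1*3.5987 - 5 = 2.1974
grad_y = 2*7*0.897 + 0 = 12.558
Step 2: Gradient step.
x_raw = 3.5987 - 0.02*2.1974 = 3.5548
y_raw = 0.897 - 0.02*12.558 = 0.6458
Step 3: Project onto [0, 1].
x_proj = clip(3.5548) = 1.0
y_proj = clip(0.6458) = 0.6458
Step 4: Evaluate f.
f(1.0, 0.6458) = -1.0802


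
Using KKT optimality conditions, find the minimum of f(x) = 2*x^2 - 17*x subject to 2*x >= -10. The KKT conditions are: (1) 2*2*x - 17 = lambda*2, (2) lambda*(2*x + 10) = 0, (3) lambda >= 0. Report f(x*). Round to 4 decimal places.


Step 1: Try lambda = 0 (constraint inactive).
Stationarity: 2*2*x - 17 = 0
x* = 17/(2*2) = 4.25
Check constraint: 2*4.25 = 8.5 >= -10 -- satisfied.
Step 2: Compute optimal value.
f(x*) = 2*4.25^2 - 17*4.25 = -36.125


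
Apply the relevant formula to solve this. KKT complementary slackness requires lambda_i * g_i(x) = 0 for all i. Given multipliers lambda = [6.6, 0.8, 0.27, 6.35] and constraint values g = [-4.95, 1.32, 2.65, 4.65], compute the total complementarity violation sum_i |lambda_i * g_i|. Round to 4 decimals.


KKT complementary slackness check:
lambda_1 * g_1 = 6.6 * -4.95 = -32.67
lambda_2 * g_2 = 0.8 * 1.32 = 1.056
lambda_3 * g_3 = 0.27 * 2.65 = 0.7155
lambda_4 * g_4 = 6.35 * 4.65 = 29.5275
Total violation = 32.67 + 1.056 + 0.7155 + 29.5275 = 63.969


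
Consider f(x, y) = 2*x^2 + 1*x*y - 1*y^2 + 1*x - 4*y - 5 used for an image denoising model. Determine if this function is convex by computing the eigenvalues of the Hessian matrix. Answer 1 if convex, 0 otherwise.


The Hessian of f(x,y) = 2*x^2 + 1*x*y - 1*y^2 + 1*x - 4*y - 5 is:
H = [[4, 1], [1, -2]]
Trace = 4 - 2 = 2
Determinant = 4*-2 - (1)^2 = -9
Discriminant = (2)^2 - 4*-9 = 40.0
Eigenvalues: lambda_1 = -2.1623, lambda_2 = 4.1623
The function is not convex.

0


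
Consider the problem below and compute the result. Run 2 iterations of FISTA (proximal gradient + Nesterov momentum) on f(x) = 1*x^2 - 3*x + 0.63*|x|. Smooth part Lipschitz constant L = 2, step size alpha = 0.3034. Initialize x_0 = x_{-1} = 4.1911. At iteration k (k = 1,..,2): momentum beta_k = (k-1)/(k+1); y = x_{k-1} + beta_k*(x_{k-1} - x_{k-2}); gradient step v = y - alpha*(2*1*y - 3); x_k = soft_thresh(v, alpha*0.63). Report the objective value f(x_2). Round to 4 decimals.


FISTA on f(x) = 1*x^2 - 3*x + 0.63*|x|
L = 2, alpha = 0.3034
Iteration 1: beta = 0.0, y = 4.1911 + 0.0*(4.1911 - 4.1911) = 4.1911
  grad(y) = 5.3822, v = y - alpha*grad = 2.5581
  prox(v) = soft_thresh(2.5581, 0.1911) = 2.367
Iteration 2: beta = 0.3333, y = 2.367 + 0.3333*(2.367 - 4.1911) = 1.759
  grad(y) = 0.5179, v = y - alpha*grad = 1.6018
  prox(v) = soft_thresh(1.6018, 0.1911) = 1.4107
f(x_2) = 1*1.4107^2 - 3*1.4107 + 0.63*|1.4107| = -1.3533


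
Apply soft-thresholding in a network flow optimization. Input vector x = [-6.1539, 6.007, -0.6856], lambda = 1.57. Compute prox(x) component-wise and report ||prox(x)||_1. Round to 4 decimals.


Soft-thresholding with lambda = 1.57:
prox(-6.1539) = sign(-6.1539)*max(|-6.1539| - 1.57, 0) = -4.5839
prox(6.007) = sign(6.007)*max(|6.007| - 1.57, 0) = 4.437
prox(-0.6856) = sign(-0.6856)*max(|-0.6856| - 1.57, 0) = 0.0
prox(x) = [-4.5839, 4.437, 0.0]
||prox(x)||_1 = 4.5839 + 4.437 + 0.0 = 9.0209


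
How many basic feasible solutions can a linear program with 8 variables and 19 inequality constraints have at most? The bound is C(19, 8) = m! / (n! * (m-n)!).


Each vertex corresponds to some choice of n active constraints out of m, so the number of vertices is at most C(m, n) = m! / (n!(m-n)!).
m = 19, n = 8
Numerator: 19 * 18 * 17 * 16 * 15 * 14 * 13 * 12
Denominator: 8! = 40320
C(19, 8) = 75582


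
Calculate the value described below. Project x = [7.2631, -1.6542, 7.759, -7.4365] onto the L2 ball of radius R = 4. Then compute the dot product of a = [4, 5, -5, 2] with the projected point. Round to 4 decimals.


Step 1: Compute ||x|| (intermediates to 6 decimals).
||x|| = sqrt(7.2631^2 + (-1.6542)^2 + 7.759^2 + (-7.4365)^2) = 13.076414
Step 2: Project.
Since ||x|| > R, scale = R/||x|| = 4/13.076414 = 0.305894, proj(x) = scale * x
proj(x) = [2.221739, -0.50601, 2.373432, -2.274781]
Step 3: Dot product.
a^T * proj(x) = 4*2.221739 + 5*(-0.50601) - 5*2.373432 + 2*(-2.274781) = -10.0598


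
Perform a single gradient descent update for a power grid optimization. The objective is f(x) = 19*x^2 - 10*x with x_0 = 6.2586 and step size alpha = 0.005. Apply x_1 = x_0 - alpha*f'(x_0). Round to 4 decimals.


We compute the gradient at x_0 and apply the update.
f'(x) = 38*x - 10
f'(6.2586) = 38*6.2586 - 10 = 227.8268
x_1 = 6.2586 - 0.005*227.8268 = 5.1195


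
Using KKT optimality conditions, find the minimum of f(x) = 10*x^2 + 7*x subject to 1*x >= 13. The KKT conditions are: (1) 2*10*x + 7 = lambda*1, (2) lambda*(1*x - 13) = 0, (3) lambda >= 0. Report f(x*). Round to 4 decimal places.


Step 1: Try lambda = 0 (constraint inactive).
x_unc = -7/(2*10) = -0.35
Check: 1*-0.35 = -0.35 < 13 -- violated!
Step 2: Constraint must be active: 1*x = 13
x* = 13/1 = 13.0
lambda = (2*10*13.0 + 7)/1 = 267.0
Step 3: Compute optimal value.
f(x*) = 10*13.0^2 + 7*13.0 = 1781.0


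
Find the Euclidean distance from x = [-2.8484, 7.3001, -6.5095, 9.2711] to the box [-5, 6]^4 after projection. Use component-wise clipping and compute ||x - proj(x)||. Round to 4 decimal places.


Project each component onto [-5, 6].
clip(-2.8484) = -2.8484, clip(7.3001) = 6.0, clip(-6.5095) = -5.0, clip(9.2711) = 6.0
Projection = [-2.8484, 6.0, -5.0, 6.0]
Squared diffs: [0.0, 1.6903, 2.2786, 10.7001]
Distance = sqrt(14.669) = 3.83


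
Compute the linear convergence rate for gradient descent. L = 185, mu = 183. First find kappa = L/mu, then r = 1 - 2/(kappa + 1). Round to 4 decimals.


Step 1: Compute the condition number.
kappa = L/mu = 185/183 = 1.0109
Step 2: Compute the convergence rate.
r = 1 - 2/(kappa + 1) = 1 - 2*mu/(L + mu) = (L - mu)/(L + mu) = 2/368 = 0.0054


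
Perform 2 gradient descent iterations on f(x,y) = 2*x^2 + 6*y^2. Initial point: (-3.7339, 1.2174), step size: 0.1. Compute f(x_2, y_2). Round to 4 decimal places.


Gradient descent on f(x,y) = 2*x^2 + 6*y^2.
Starting point: (-3.7339, 1.2174), alpha = 0.1
Step 1: grad_x = 2*2*-3.7339 = -14.9356, grad_y = 2*6*1.2174 = 14.6088
  x_1 = -3.7339 - 0.1*-14.9356 = -2.2403
  y_1 = 1.2174 - 0.1*14.6088 = -0.2435
Step 2: grad_x = 2*2*-2.2403 = -8.9614, grad_y = 2*6*-0.2435 = -2.9218
  x_2 = -2.2403 - 0.1*-8.9614 = -1.3442
  y_2 = -0.2435 - 0.1*-2.9218 = 0.0487
f(-1.3442, 0.0487) = 2*(-1.3442)^2 + 6*0.0487^2 = 3.628


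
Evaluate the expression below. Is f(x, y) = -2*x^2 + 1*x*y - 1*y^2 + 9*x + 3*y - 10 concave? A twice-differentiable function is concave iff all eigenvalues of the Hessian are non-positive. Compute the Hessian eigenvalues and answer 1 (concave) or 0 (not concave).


The Hessian of f(x,y) = -2*x^2 + 1*x*y - 1*y^2 + 9*x + 3*y - 10 is:
H = [[-4, 1], [1, -2]]
Trace = -4 - 2 = -6
Determinant = -4*-2 - (1)^2 = 7
Discriminant = (-6)^2 - 4*7 = 8.0
Eigenvalues: lambda_1 = -4.4142, lambda_2 = -1.5858
The function is concave.

1


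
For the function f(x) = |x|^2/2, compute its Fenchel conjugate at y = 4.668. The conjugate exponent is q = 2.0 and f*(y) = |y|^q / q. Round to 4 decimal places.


The conjugate exponent q satisfies 1/p + 1/q = 1.
p = 2, so q = 2/(2 - 1) = 2.0
|y|^q = 4.668^2.0 = 21.7902
f*(4.668) = 21.7902 / 2.0 = 10.8951


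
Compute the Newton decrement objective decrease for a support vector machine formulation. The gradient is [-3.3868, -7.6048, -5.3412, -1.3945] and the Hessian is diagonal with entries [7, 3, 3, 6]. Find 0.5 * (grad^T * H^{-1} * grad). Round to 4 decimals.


Step 1: H is diagonal, so H^(-1) * g = [-0.4838, -2.5349, -1.7804, -0.2324].
Step 2: g^T H^(-1) g = sum_i g_i^2 / H_ii
  = (-3.3868)^2/7 + (-7.6048)^2/3 + (-5.3412)^2/3 + (-1.3945)^2/6
  = 1.6386 + 19.2777 + 9.5095 + 0.3241 = 30.7499
Step 3: Objective decrease = 0.5 * g^T H^(-1) g = 15.3749


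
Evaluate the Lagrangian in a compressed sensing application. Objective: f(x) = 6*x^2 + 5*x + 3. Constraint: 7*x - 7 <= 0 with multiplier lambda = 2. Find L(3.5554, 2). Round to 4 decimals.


Step 1: Evaluate f(x).
f(3.5554) = 6*3.5554^2 + 5*3.5554 + 3 = 96.6222
Step 2: Evaluate g(x).
g(3.5554) = 7*3.5554 - 7 = 17.8878
Step 3: Compute Lagrangian.
L = 96.6222 + 2*17.8878 = 132.3978


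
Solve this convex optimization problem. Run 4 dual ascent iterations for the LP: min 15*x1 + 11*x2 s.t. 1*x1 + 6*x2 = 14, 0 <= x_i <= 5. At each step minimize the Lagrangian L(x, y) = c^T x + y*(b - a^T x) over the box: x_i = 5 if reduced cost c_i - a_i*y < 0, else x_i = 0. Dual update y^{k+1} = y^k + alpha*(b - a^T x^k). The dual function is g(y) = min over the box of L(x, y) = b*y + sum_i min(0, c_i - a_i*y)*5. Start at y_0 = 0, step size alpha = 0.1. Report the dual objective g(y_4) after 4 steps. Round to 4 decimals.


Dual ascent for LP: min 15*x1 + 11*x2, 1*x1 + 6*x2 = 14, 0 <= x_i <= 5
Step 1: y^k = 0.0, reduced costs: (15.0, 11.0)
  x^k = (0.0, 0.0), subgradient = b - a^T x = 14.0
  y^{k+1} = 0.0 + 0.1*14.0 = 1.4
Step 2: y^k = 1.4, reduced costs: (13.6, 2.6)
  x^k = (0.0, 0.0), subgradient = b - a^T x = 14.0
  y^{k+1} = 1.4 + 0.1*14.0 = 2.8
Step 3: y^k = 2.8, reduced costs: (12.2, -5.8)
  x^k = (0.0, 5.0), subgradient = b - a^T x = -16.0
  y^{k+1} = 2.8 + 0.1*-16.0 = 1.2
Step 4: y^k = 1.2, reduced costs: (13.8, 3.8)
  x^k = (0.0, 0.0), subgradient = b - a^T x = 14.0
  y^{k+1} = 1.2 + 0.1*14.0 = 2.6
Dual objective at y_4 = 2.6: reduced costs (12.4, -4.6), box minimizer x = (0.0, 5.0)
g(y_4) = b*y + (c1 - a1*y)*x1 + (c2 - a2*y)*x2 = 14*2.6 + 12.4*0.0 + (-4.6)*5.0 = 36.4 + 0.0 - 23.0 = 13.4


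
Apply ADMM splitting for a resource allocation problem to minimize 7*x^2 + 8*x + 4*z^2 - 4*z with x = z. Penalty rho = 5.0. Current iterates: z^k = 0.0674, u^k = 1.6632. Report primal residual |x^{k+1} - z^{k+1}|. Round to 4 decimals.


ADMM iteration with rho = 5.0, z^k = 0.0674, u^k = 1.6632
Step 1: x-update.
Minimize 7*x^2 + 8*x + (5.0/2)*(x - 0.0674 + 1.6632)^2
FOC: (2*7 + 5.0)*x = -8 + 5.0*(0.0674 - 1.6632)
x^{k+1} = -0.841
Step 2: z-update.
Minimize 4*z^2 - 4*z + (5.0/2)*(-0.841 - z + 1.6632)^2
FOC: (2*4 + 5.0)*z = 4 + 5.0*(-0.841 + 1.6632)
z^{k+1} = 0.6239
Step 3: u-update.
u^{k+1} = 1.6632 - 0.841 - 0.6239 = 0.1983
Step 4: Primal residual = |-0.841 - 0.6239| = 1.4649


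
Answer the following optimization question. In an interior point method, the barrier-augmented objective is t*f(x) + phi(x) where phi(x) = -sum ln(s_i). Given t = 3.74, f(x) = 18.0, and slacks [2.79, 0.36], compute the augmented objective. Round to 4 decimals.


Step 1: Compute log-barrier.
ln values: [1.026, -1.0217]
phi = -(1.026 - 1.0217) = -0.0044
Step 2: Compute augmented objective.
t*f(x) = 3.74*18.0 = 67.32
Total = 67.32 - 0.0044 = 67.3156


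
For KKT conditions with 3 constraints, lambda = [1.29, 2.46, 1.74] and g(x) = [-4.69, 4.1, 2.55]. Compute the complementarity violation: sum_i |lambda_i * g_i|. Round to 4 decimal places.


KKT complementary slackness check:
lambda_1 * g_1 = 1.29 * -4.69 = -6.0501
lambda_2 * g_2 = 2.46 * 4.1 = 10.086
lambda_3 * g_3 = 1.74 * 2.55 = 4.437
Total violation = 6.0501 + 10.086 + 4.437 = 20.5731


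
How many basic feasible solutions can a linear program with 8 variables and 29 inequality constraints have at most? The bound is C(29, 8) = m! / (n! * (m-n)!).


Each vertex corresponds to some choice of n active constraints out of m, so the number of vertices is at most C(m, n) = m! / (n!(m-n)!).
m = 29, n = 8
Numerator: 29 * 28 * 27 * 26 * 25 * 24 * 23 * 22
Denominator: 8! = 40320
C(29, 8) = 4292145


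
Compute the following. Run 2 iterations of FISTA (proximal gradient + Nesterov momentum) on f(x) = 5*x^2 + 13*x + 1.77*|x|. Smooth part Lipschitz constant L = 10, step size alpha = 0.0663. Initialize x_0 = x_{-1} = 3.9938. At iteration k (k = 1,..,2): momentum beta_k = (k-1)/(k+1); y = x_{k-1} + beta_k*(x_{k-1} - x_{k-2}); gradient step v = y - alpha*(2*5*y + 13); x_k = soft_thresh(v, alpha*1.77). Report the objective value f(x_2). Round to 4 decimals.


FISTA on f(x) = 5*x^2 + 13*x + 1.77*|x|
L = 10, alpha = 0.0663
Iteration 1: beta = 0.0, y = 3.9938 + 0.0*(3.9938 - 3.9938) = 3.9938
  grad(y) = 52.938, v = y - alpha*grad = 0.484
  prox(v) = soft_thresh(0.484, 0.1174) = 0.3667
Iteration 2: beta = 0.3333, y = 0.3667 + 0.3333*(0.3667 - 3.9938) = -0.8424
  grad(y) = 4.5761, v = y - alpha*grad = -1.1458
  prox(v) = soft_thresh(-1.1458, 0.1174) = -1.0284
f(x_2) = 5*(-1.0284)^2 + 13*(-1.0284) + 1.77*|-1.0284| = -6.2609


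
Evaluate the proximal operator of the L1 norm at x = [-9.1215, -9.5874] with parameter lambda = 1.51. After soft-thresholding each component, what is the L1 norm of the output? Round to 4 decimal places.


Soft-thresholding with lambda = 1.51:
prox(-9.1215) = sign(-9.1215)*max(|-9.1215| - 1.51, 0) = -7.6115
prox(-9.5874) = sign(-9.5874)*max(|-9.5874| - 1.51, 0) = -8.0774
prox(x) = [-7.6115, -8.0774]
||prox(x)||_1 = 7.6115 + 8.0774 = 15.6889


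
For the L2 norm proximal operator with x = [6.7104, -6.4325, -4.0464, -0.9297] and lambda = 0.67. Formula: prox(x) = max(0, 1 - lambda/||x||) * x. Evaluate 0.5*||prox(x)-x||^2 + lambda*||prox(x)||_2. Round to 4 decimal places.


Step 1: Compute ||x||.
||x|| = 10.1806
Step 2: Compute scaling factor.
scale = max(0, 1 - 0.67/10.1806) = 0.9342
Step 3: prox(x) = [6.2688, -6.0092, -3.7801, -0.8685]
||prox(x)|| = 9.5106
Step 4: Proximal objective.
0.5*||prox-x||^2 = 0.2245
lambda*||prox|| = 6.3721
Total = 6.5965


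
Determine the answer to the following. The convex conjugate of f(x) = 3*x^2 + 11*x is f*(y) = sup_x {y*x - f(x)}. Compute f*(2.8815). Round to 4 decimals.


f*(y) = sup_x {y*x - a*x^2 - b*x} = sup_x {(y-b)*x - a*x^2}
FOC: (y - b) - 2a*x = 0 => x* = (y - b)/(2a)
x* = (2.8815 - 11)/(2*3) = -1.3531
f*(2.8815) = (y-b)^2/(4a) = (2.8815 - 11)^2/(4*3)
= 65.91/12 = 5.4925


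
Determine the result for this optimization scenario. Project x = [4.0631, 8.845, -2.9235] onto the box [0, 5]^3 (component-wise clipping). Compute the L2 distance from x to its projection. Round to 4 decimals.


Project each component onto [0, 5].
clip(4.0631) = 4.0631, clip(8.845) = 5.0, clip(-2.9235) = 0.0
Projection = [4.0631, 5.0, 0.0]
Squared diffs: [0.0, 14.784, 8.5469]
Distance = sqrt(23.3309) = 4.8302


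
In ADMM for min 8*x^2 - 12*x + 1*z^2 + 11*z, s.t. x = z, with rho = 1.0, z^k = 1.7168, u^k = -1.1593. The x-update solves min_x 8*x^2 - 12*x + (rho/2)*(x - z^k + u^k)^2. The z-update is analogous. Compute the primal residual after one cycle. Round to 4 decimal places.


ADMM iteration with rho = 1.0, z^k = 1.7168, u^k = -1.1593
Step 1: x-update.
Minimize 8*x^2 - 12*x + (1.0/2)*(x - 1.7168 - 1.1593)^2
FOC: (2*8 + 1.0)*x = 12 + 1.0*(1.7168 + 1.1593)
x^{k+1} = 0.8751
Step 2: z-update.
Minimize 1*z^2 + 11*z + (1.0/2)*(0.8751 - z - 1.1593)^2
FOC: (2*1 + 1.0)*z = -11 + 1.0*(0.8751 - 1.1593)
z^{k+1} = -3.7614
Step 3: u-update.
u^{k+1} = -1.1593 + 0.8751 + 3.7614 = 3.4772
Step 4: Primal residual = |0.8751 + 3.7614| = 4.6365
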